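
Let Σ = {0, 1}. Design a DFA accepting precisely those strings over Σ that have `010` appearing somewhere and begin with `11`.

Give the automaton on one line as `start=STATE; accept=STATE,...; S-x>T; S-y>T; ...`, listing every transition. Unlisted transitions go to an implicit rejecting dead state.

Build one automaton per condition and run them in lockstep. One (4 states) tracks whether and how much of `010` has been seen; the other (4 states) tracks whether the input so far still matches the prefix `11`. Each combined state is a pair, one component from each; accept when both components accept. Equivalent product states are then merged.
A 7-state machine:
        0   1  
>  S0   S1  S2 
   S1   S1  S1 
   S2   S1  S3 
   S3   S4  S3 
   S4   S4  S5 
   S5   S6  S3 
 * S6   S6  S6 
(> = start, * = accepting)

start=S0; accept=S6; S0-0>S1; S0-1>S2; S1-0>S1; S1-1>S1; S2-0>S1; S2-1>S3; S3-0>S4; S3-1>S3; S4-0>S4; S4-1>S5; S5-0>S6; S5-1>S3; S6-0>S6; S6-1>S6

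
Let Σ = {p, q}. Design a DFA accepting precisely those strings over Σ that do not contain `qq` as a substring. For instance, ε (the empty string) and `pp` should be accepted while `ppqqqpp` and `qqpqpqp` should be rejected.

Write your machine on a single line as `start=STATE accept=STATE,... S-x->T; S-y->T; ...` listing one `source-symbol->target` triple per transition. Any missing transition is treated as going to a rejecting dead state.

start=A; accept=A,B; A-p->A; A-q->B; B-p->A; B-q->C; C-p->C; C-q->C

This is the complement of 'contains `qq`'. Use the same substring-matching states — A through C holding how much of `qq` has just been matched — but flip the accepting set: everything except the trap C accepts.
       p  q 
>* A   A  B 
 * B   A  C 
   C   C  C 
(> = start, * = accepting)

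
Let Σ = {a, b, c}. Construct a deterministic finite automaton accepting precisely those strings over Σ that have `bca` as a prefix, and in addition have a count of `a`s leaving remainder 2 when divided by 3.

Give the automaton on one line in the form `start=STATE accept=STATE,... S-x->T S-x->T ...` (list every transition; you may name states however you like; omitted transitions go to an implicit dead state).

Build one automaton per condition and run them in lockstep. One (5 states) tracks whether the input so far still matches the prefix `bca`; the other (3 states) tracks the count of `a`s modulo 3. Each combined state is a pair, one component from each; accept when both components accept. After merging equivalent states the machine shrinks.
7 states suffice.
        a   b   c  
>  s0   s1  s2  s1 
   s1   s1  s1  s1 
   s2   s1  s1  s3 
   s3   s4  s1  s1 
   s4   s5  s4  s4 
 * s5   s6  s5  s5 
   s6   s4  s6  s6 
(> = start, * = accepting)

start=s0 accept=s5 s0-a->s1 s0-b->s2 s0-c->s1 s1-a->s1 s1-b->s1 s1-c->s1 s2-a->s1 s2-b->s1 s2-c->s3 s3-a->s4 s3-b->s1 s3-c->s1 s4-a->s5 s4-b->s4 s4-c->s4 s5-a->s6 s5-b->s5 s5-c->s5 s6-a->s4 s6-b->s6 s6-c->s6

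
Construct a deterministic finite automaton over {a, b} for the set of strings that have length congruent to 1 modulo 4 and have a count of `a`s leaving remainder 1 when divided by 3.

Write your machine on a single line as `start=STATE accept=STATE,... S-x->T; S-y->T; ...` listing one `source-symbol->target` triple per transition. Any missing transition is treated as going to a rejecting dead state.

Handle the two conditions separately and then intersect. One (4 states) tracks the input length modulo 4; the other (3 states) tracks the count of `a`s modulo 3. Each combined state is a pair, one component from each; accept when both components accept.
          a    b  
>  q0     q1   q2 
 * q1     q3   q4 
   q2     q4   q5 
   q3     q6   q7 
   q4     q7   q8 
   q5     q8   q6 
   q6     q9   q0 
   q7     q0  q10 
   q8    q10   q9 
   q9    q11   q1 
   q10    q2  q11 
   q11    q5   q3 
(> = start, * = accepting)

start=q0; accept=q1; q0-a->q1; q0-b->q2; q1-a->q3; q1-b->q4; q2-a->q4; q2-b->q5; q3-a->q6; q3-b->q7; q4-a->q7; q4-b->q8; q5-a->q8; q5-b->q6; q6-a->q9; q6-b->q0; q7-a->q0; q7-b->q10; q8-a->q10; q8-b->q9; q9-a->q11; q9-b->q1; q10-a->q2; q10-b->q11; q11-a->q5; q11-b->q3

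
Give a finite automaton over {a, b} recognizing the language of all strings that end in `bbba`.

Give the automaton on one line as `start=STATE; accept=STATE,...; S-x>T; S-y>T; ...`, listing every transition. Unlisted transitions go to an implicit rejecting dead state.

Let each state record the length of the longest suffix of the input read so far that is also a prefix of `bbba`. S1 means the last symbol is `b`; S2 means the last 2 symbols are `bb`; S3 means the last 3 symbols are `bbb`; S4 means the last 4 symbols are `bbba`. Accept only at S4, where the string currently ends in `bbba`.
With 5 states:
        a   b  
>  S0   S0  S1 
   S1   S0  S2 
   S2   S0  S3 
   S3   S4  S3 
 * S4   S0  S1 
(> = start, * = accepting)

start=S0; accept=S4; S0-a>S0; S0-b>S1; S1-a>S0; S1-b>S2; S2-a>S0; S2-b>S3; S3-a>S4; S3-b>S3; S4-a>S0; S4-b>S1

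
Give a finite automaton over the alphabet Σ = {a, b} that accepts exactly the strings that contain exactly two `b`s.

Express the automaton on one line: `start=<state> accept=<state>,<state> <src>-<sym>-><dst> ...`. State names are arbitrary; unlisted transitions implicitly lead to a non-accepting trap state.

Only the number of `b`s matters, and only up to 3. Make a chain S0 → S1 → S2 → S3 advanced by each `b` (with S3 absorbing); every other symbol self-loops. The accepting set is {S2}.
4 states suffice.
        a   b  
>  S0   S0  S1 
   S1   S1  S2 
 * S2   S2  S3 
   S3   S3  S3 
(> = start, * = accepting)

start=S0 accept=S2 S0-a->S0 S0-b->S1 S1-a->S1 S1-b->S2 S2-a->S2 S2-b->S3 S3-a->S3 S3-b->S3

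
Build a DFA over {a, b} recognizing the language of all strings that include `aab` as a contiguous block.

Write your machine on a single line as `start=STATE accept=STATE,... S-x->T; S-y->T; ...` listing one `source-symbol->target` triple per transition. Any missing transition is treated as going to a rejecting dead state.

Track how much of `aab` has been matched so far: state S0 is no progress, S3 is the absorbing accept state reached once `aab` has occurred. Intermediate states record partial matches; on a mismatch, fall back to the longest reusable overlap.
4 states suffice.
        a   b  
>  S0   S1  S0 
   S1   S2  S0 
   S2   S2  S3 
 * S3   S3  S3 
(> = start, * = accepting)

start=S0; accept=S3; S0-a->S1; S0-b->S0; S1-a->S2; S1-b->S0; S2-a->S2; S2-b->S3; S3-a->S3; S3-b->S3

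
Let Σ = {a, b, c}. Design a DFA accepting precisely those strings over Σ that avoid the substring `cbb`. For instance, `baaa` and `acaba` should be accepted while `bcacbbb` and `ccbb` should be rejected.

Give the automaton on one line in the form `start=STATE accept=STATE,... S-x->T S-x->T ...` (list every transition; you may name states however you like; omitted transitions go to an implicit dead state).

start=S0 accept=S0,S1,S2 S0-a->S0 S0-b->S0 S0-c->S1 S1-a->S0 S1-b->S2 S1-c->S1 S2-a->S0 S2-b->S3 S2-c->S1 S3-a->S3 S3-b->S3 S3-c->S3

This is the complement of 'contains `cbb`'. Use the same substring-matching states — S0 through S3 holding how much of `cbb` has just been matched — but flip the accepting set: everything except the trap S3 accepts.
A 4-state machine:
        a   b   c  
>* S0   S0  S0  S1 
 * S1   S0  S2  S1 
 * S2   S0  S3  S1 
   S3   S3  S3  S3 
(> = start, * = accepting)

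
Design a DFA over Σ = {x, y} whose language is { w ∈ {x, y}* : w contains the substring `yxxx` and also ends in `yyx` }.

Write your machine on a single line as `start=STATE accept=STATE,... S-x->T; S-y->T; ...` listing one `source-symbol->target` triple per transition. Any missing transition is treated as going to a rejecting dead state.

Build one automaton per condition and run them in lockstep. One (5 states) tracks whether and how much of `yxxx` has been seen; the other (4 states) tracks how much of the suffix `yyx` has currently been matched. Each combined state is a pair, one component from each; accept when both components accept.
A 10-state machine:
        x   y  
>  q0   q0  q1 
   q1   q2  q3 
   q2   q4  q1 
   q3   q5  q3 
   q4   q6  q1 
   q5   q4  q1 
   q6   q6  q7 
   q7   q6  q8 
   q8   q9  q8 
 * q9   q6  q7 
(> = start, * = accepting)

start=q0; accept=q9; q0-x->q0; q0-y->q1; q1-x->q2; q1-y->q3; q2-x->q4; q2-y->q1; q3-x->q5; q3-y->q3; q4-x->q6; q4-y->q1; q5-x->q4; q5-y->q1; q6-x->q6; q6-y->q7; q7-x->q6; q7-y->q8; q8-x->q9; q8-y->q8; q9-x->q6; q9-y->q7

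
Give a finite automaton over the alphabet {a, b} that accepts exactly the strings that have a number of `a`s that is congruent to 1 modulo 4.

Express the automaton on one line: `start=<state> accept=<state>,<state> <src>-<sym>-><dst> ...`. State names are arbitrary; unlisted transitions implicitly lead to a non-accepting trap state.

start=s0 accept=s1 s0-a->s1 s0-b->s0 s1-a->s2 s1-b->s1 s2-a->s3 s2-b->s2 s3-a->s0 s3-b->s3

The only thing that matters is how many `a`s have appeared, reduced mod 4. Use one state per residue: s0 for 0, …, s3 for 3. Reading `a` moves to the next residue; anything else stays put. s1 is accepting.
4 states suffice.
        a   b  
>  s0   s1  s0 
 * s1   s2  s1 
   s2   s3  s2 
   s3   s0  s3 
(> = start, * = accepting)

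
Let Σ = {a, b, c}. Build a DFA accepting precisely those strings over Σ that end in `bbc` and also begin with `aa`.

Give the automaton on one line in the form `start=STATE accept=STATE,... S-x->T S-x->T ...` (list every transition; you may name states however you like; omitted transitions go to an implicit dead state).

start=q0 accept=q6 q0-a->q1 q0-b->q2 q0-c->q2 q1-a->q3 q1-b->q2 q1-c->q2 q2-a->q2 q2-b->q2 q2-c->q2 q3-a->q3 q3-b->q4 q3-c->q3 q4-a->q3 q4-b->q5 q4-c->q3 q5-a->q3 q5-b->q5 q5-c->q6 q6-a->q3 q6-b->q4 q6-c->q3

Run two small machines in parallel and take their product. The first has 4 states tracking how much of the suffix `bbc` has currently been matched; the second has 4 states tracking whether the input so far still matches the prefix `aa`. A product state is a pair (one from each), accepting exactly when both do. Equivalent product states are then merged.
        a   b   c  
>  q0   q1  q2  q2 
   q1   q3  q2  q2 
   q2   q2  q2  q2 
   q3   q3  q4  q3 
   q4   q3  q5  q3 
   q5   q3  q5  q6 
 * q6   q3  q4  q3 
(> = start, * = accepting)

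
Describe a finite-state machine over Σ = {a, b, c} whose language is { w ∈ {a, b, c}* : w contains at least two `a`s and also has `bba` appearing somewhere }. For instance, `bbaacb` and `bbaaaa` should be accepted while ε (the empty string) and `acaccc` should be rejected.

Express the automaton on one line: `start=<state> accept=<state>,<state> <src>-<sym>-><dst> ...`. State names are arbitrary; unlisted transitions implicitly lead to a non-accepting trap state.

start=q0 accept=q7 q0-a->q1 q0-b->q2 q0-c->q0 q1-a->q1 q1-b->q3 q1-c->q1 q2-a->q1 q2-b->q4 q2-c->q0 q3-a->q1 q3-b->q5 q3-c->q1 q4-a->q6 q4-b->q4 q4-c->q0 q5-a->q7 q5-b->q5 q5-c->q1 q6-a->q7 q6-b->q6 q6-c->q6 q7-a->q7 q7-b->q7 q7-c->q7

Handle the two conditions separately and then intersect. The first has 4 states tracking the count of `a`s, saturating at 3; the second has 4 states tracking whether and how much of `bba` has been seen. A product state is a pair (one from each), accepting exactly when both do. Equivalent product states are then merged.
An 8-state machine:
        a   b   c  
>  q0   q1  q2  q0 
   q1   q1  q3  q1 
   q2   q1  q4  q0 
   q3   q1  q5  q1 
   q4   q6  q4  q0 
   q5   q7  q5  q1 
   q6   q7  q6  q6 
 * q7   q7  q7  q7 
(> = start, * = accepting)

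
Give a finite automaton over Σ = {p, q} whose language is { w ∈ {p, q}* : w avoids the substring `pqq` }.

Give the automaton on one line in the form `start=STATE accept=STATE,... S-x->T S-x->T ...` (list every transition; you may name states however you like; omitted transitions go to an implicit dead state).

start=s0 accept=s0,s1,s2 s0-p->s1 s0-q->s0 s1-p->s1 s1-q->s2 s2-p->s1 s2-q->s3 s3-p->s3 s3-q->s3

Track partial matches of the forbidden pattern `pqq`. State s3 is a dead state reached once `pqq` has occurred; every other state accepts. s0 means no part of `pqq` is currently matched.
A 4-state machine:
        p   q  
>* s0   s1  s0 
 * s1   s1  s2 
 * s2   s1  s3 
   s3   s3  s3 
(> = start, * = accepting)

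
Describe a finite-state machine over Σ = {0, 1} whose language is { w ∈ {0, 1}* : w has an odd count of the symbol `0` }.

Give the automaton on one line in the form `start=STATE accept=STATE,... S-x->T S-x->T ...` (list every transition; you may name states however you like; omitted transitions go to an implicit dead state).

start=A accept=B A-0->B A-1->A B-0->A B-1->B

The only thing that matters is how many `0`s have appeared, reduced mod 2. Use one state per residue: A for 0, …, B for 1. Reading `0` moves to the next residue; anything else stays put. B is accepting.
A 2-state machine:
       0  1 
>  A   B  A 
 * B   A  B 
(> = start, * = accepting)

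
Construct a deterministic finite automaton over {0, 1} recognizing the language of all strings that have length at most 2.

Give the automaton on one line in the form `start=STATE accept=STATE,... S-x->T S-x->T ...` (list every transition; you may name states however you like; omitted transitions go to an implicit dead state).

We only need to distinguish lengths 0, 1, …, 2, and '>2'. Chain s0 → s1 → s2 → s3 on every symbol, with s3 looping. Accepting states: {s0, s1, s2}.
4 states suffice.
        0   1  
>* s0   s1  s1 
 * s1   s2  s2 
 * s2   s3  s3 
   s3   s3  s3 
(> = start, * = accepting)

start=s0 accept=s0,s1,s2 s0-0->s1 s0-1->s1 s1-0->s2 s1-1->s2 s2-0->s3 s2-1->s3 s3-0->s3 s3-1->s3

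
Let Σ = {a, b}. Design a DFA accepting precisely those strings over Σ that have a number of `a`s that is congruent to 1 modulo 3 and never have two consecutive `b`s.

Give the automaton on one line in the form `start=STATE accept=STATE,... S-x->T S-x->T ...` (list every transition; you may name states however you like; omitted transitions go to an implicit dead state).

Build one automaton per condition and run them in lockstep. The first has 3 states tracking the count of `a`s modulo 3; the second has 3 states tracking partial matches of the forbidden pattern `bb`. A product state is a pair (one from each), accepting exactly when both do. Minimizing collapses redundant product states.
        a   b  
>  q0   q1  q2 
 * q1   q3  q4 
   q2   q1  q5 
   q3   q0  q6 
 * q4   q3  q5 
   q5   q5  q5 
   q6   q0  q5 
(> = start, * = accepting)

start=q0 accept=q1,q4 q0-a->q1 q0-b->q2 q1-a->q3 q1-b->q4 q2-a->q1 q2-b->q5 q3-a->q0 q3-b->q6 q4-a->q3 q4-b->q5 q5-a->q5 q5-b->q5 q6-a->q0 q6-b->q5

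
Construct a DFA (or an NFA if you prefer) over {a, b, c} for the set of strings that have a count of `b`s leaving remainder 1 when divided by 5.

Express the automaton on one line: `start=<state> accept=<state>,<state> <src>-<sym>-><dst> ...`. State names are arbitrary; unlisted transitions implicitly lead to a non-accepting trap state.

start=q0 accept=q1 q0-a->q0 q0-b->q1 q0-c->q0 q1-a->q1 q1-b->q2 q1-c->q1 q2-a->q2 q2-b->q3 q2-c->q2 q3-a->q3 q3-b->q4 q3-c->q3 q4-a->q4 q4-b->q0 q4-c->q4

The only thing that matters is how many `b`s have appeared, reduced mod 5. Use one state per residue: q0 for 0, …, q4 for 4. Reading `b` moves to the next residue; anything else stays put. q1 is accepting.
A 5-state machine:
        a   b   c  
>  q0   q0  q1  q0 
 * q1   q1  q2  q1 
   q2   q2  q3  q2 
   q3   q3  q4  q3 
   q4   q4  q0  q4 
(> = start, * = accepting)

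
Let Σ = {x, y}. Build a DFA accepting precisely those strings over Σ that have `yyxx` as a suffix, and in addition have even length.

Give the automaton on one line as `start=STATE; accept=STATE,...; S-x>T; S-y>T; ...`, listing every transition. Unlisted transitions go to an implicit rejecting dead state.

Run two small machines in parallel and take their product. One (5 states) tracks how much of the suffix `yyxx` has currently been matched; the other (2 states) tracks the input length modulo 2. Each combined state is a pair, one component from each; accept when both components accept.
        x   y  
>  s0   s1  s2 
   s1   s0  s3 
   s2   s0  s4 
   s3   s1  s5 
   s4   s6  s5 
   s5   s7  s4 
   s6   s8  s3 
   s7   s9  s2 
 * s8   s1  s2 
   s9   s0  s3 
(> = start, * = accepting)

start=s0; accept=s8; s0-x>s1; s0-y>s2; s1-x>s0; s1-y>s3; s2-x>s0; s2-y>s4; s3-x>s1; s3-y>s5; s4-x>s6; s4-y>s5; s5-x>s7; s5-y>s4; s6-x>s8; s6-y>s3; s7-x>s9; s7-y>s2; s8-x>s1; s8-y>s2; s9-x>s0; s9-y>s3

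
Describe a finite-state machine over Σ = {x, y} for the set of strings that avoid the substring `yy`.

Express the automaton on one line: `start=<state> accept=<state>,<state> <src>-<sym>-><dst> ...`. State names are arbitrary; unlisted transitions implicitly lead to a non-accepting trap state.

start=A accept=A,B A-x->A A-y->B B-x->A B-y->C C-x->C C-y->C

This is the complement of 'contains `yy`'. Use the same substring-matching states — A through C holding how much of `yy` has just been matched — but flip the accepting set: everything except the trap C accepts.
A 3-state machine:
       x  y 
>* A   A  B 
 * B   A  C 
   C   C  C 
(> = start, * = accepting)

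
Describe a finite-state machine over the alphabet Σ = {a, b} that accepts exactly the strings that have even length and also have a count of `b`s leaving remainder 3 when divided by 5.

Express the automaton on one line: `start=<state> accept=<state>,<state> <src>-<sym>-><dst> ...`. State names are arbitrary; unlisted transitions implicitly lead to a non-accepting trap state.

Handle the two conditions separately and then intersect. The first has 2 states tracking the input length modulo 2; the second has 5 states tracking the count of `b`s modulo 5. A product state is a pair (one from each), accepting exactly when both do.
A 10-state machine:
        a   b  
>  q0   q1  q2 
   q1   q0  q3 
   q2   q3  q4 
   q3   q2  q5 
   q4   q5  q6 
   q5   q4  q7 
   q6   q7  q8 
 * q7   q6  q9 
   q8   q9  q1 
   q9   q8  q0 
(> = start, * = accepting)

start=q0 accept=q7 q0-a->q1 q0-b->q2 q1-a->q0 q1-b->q3 q2-a->q3 q2-b->q4 q3-a->q2 q3-b->q5 q4-a->q5 q4-b->q6 q5-a->q4 q5-b->q7 q6-a->q7 q6-b->q8 q7-a->q6 q7-b->q9 q8-a->q9 q8-b->q1 q9-a->q8 q9-b->q0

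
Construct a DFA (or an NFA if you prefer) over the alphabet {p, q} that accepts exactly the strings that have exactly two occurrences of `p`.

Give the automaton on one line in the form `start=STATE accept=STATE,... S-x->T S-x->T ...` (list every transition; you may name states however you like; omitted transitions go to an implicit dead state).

Only the number of `p`s matters, and only up to 3. Make a chain S0 → S1 → S2 → S3 advanced by each `p` (with S3 absorbing); every other symbol self-loops. The accepting set is {S2}.
A 4-state machine:
        p   q  
>  S0   S1  S0 
   S1   S2  S1 
 * S2   S3  S2 
   S3   S3  S3 
(> = start, * = accepting)

start=S0 accept=S2 S0-p->S1 S0-q->S0 S1-p->S2 S1-q->S1 S2-p->S3 S2-q->S2 S3-p->S3 S3-q->S3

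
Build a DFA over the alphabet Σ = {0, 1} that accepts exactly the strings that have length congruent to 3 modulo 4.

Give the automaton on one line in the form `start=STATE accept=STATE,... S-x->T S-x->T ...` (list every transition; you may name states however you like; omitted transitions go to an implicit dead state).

Only the length mod 4 matters, so use a 4-cycle: from any state, every input symbol moves to the next state, wrapping q3 back to q0. Mark q3 accepting.
        0   1  
>  q0   q1  q1 
   q1   q2  q2 
   q2   q3  q3 
 * q3   q0  q0 
(> = start, * = accepting)

start=q0 accept=q3 q0-0->q1 q0-1->q1 q1-0->q2 q1-1->q2 q2-0->q3 q2-1->q3 q3-0->q0 q3-1->q0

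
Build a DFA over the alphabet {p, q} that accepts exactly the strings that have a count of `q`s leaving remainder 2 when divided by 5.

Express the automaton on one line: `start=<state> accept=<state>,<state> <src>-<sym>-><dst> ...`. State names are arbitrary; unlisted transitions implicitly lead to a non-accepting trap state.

start=s0 accept=s2 s0-p->s0 s0-q->s1 s1-p->s1 s1-q->s2 s2-p->s2 s2-q->s3 s3-p->s3 s3-q->s4 s4-p->s4 s4-q->s0

Keep the running count of `q`s modulo 5: each `q` advances along the cycle s0 → s1 → s2 → s3 → s4 → s0 while other symbols loop. Accept at s2.
A 5-state machine:
        p   q  
>  s0   s0  s1 
   s1   s1  s2 
 * s2   s2  s3 
   s3   s3  s4 
   s4   s4  s0 
(> = start, * = accepting)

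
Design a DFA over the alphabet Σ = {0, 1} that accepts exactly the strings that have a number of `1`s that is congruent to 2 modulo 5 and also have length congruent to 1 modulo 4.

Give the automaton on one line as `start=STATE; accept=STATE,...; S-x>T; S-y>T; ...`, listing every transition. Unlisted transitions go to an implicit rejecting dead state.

Build one automaton per condition and run them in lockstep. One (5 states) tracks the count of `1`s modulo 5; the other (4 states) tracks the input length modulo 4. Each combined state is a pair, one component from each; accept when both components accept.
       0  1 
>  A   B  C 
   B   D  E 
   C   E  F 
   D   G  H 
   E   H  I 
   F   I  J 
   G   A  K 
   H   K  L 
   I   L  M 
   J   M  N 
   K   C  O 
   L   O  P 
   M   P  Q 
   N   Q  B 
 * O   F  R 
   P   R  S 
   Q   S  D 
   R   J  T 
   S   T  G 
   T   N  A 
(> = start, * = accepting)

start=A; accept=O; A-0>B; A-1>C; B-0>D; B-1>E; C-0>E; C-1>F; D-0>G; D-1>H; E-0>H; E-1>I; F-0>I; F-1>J; G-0>A; G-1>K; H-0>K; H-1>L; I-0>L; I-1>M; J-0>M; J-1>N; K-0>C; K-1>O; L-0>O; L-1>P; M-0>P; M-1>Q; N-0>Q; N-1>B; O-0>F; O-1>R; P-0>R; P-1>S; Q-0>S; Q-1>D; R-0>J; R-1>T; S-0>T; S-1>G; T-0>N; T-1>A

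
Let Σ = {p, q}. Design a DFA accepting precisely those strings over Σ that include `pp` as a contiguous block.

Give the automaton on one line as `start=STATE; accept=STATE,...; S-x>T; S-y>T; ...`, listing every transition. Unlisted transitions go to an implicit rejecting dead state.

States s0..s1 record the length of the longest prefix of `pp` that matches the current input suffix. Reaching s2 means `pp` has been seen, and we stay there forever. Accept from s2.
3 states suffice.
        p   q  
>  s0   s1  s0 
   s1   s2  s0 
 * s2   s2  s2 
(> = start, * = accepting)

start=s0; accept=s2; s0-p>s1; s0-q>s0; s1-p>s2; s1-q>s0; s2-p>s2; s2-q>s2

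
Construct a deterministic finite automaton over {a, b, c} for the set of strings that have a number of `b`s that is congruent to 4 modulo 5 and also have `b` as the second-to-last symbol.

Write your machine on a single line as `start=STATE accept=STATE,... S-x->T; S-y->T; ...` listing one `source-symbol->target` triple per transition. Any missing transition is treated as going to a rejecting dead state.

start=q0; accept=q5,q7; q0-a->q0; q0-b->q1; q0-c->q0; q1-a->q1; q1-b->q2; q1-c->q1; q2-a->q2; q2-b->q3; q2-c->q2; q3-a->q4; q3-b->q5; q3-c->q4; q4-a->q4; q4-b->q6; q4-c->q4; q5-a->q7; q5-b->q0; q5-c->q7; q6-a->q7; q6-b->q0; q6-c->q7; q7-a->q8; q7-b->q0; q7-c->q8; q8-a->q8; q8-b->q0; q8-c->q8

Handle the two conditions separately and then intersect. One (5 states) tracks the count of `b`s modulo 5; the other (13 states) tracks the last 2 symbols read. Each combined state is a pair, one component from each; accept when both components accept. Equivalent product states are then merged.
With 9 states:
        a   b   c  
>  q0   q0  q1  q0 
   q1   q1  q2  q1 
   q2   q2  q3  q2 
   q3   q4  q5  q4 
   q4   q4  q6  q4 
 * q5   q7  q0  q7 
   q6   q7  q0  q7 
 * q7   q8  q0  q8 
   q8   q8  q0  q8 
(> = start, * = accepting)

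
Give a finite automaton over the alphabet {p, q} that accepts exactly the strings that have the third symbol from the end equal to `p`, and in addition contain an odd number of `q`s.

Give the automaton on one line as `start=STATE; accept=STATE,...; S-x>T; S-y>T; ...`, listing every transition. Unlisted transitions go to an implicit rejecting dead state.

Build one automaton per condition and run them in lockstep. The first has 15 states tracking the last 3 symbols read; the second has 2 states tracking the count of `q`s modulo 2. A product state is a pair (one from each), accepting exactly when both do. Equivalent product states are then merged.
          p    q  
>  s0     s1   s2 
   s1     s3   s4 
   s2     s5   s0 
   s3     s3   s6 
   s4     s7   s0 
   s5     s8   s9 
 * s6     s7   s0 
 * s7     s8   s9 
   s8    s10   s9 
   s9     s1  s11 
 * s10   s10   s9 
 * s11    s5   s0 
(> = start, * = accepting)

start=s0; accept=s6,s7,s10,s11; s0-p>s1; s0-q>s2; s1-p>s3; s1-q>s4; s2-p>s5; s2-q>s0; s3-p>s3; s3-q>s6; s4-p>s7; s4-q>s0; s5-p>s8; s5-q>s9; s6-p>s7; s6-q>s0; s7-p>s8; s7-q>s9; s8-p>s10; s8-q>s9; s9-p>s1; s9-q>s11; s10-p>s10; s10-q>s9; s11-p>s5; s11-q>s0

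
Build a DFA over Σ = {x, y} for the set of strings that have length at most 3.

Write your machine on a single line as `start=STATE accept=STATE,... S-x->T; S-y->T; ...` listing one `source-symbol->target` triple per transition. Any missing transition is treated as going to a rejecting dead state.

We only need to distinguish lengths 0, 1, …, 3, and '>3'. Chain q0 → q1 → q2 → q3 → q4 on every symbol, with q4 looping. Accepting states: {q0, q1, q2, q3}.
A 5-state machine:
        x   y  
>* q0   q1  q1 
 * q1   q2  q2 
 * q2   q3  q3 
 * q3   q4  q4 
   q4   q4  q4 
(> = start, * = accepting)

start=q0; accept=q0,q1,q2,q3; q0-x->q1; q0-y->q1; q1-x->q2; q1-y->q2; q2-x->q3; q2-y->q3; q3-x->q4; q3-y->q4; q4-x->q4; q4-y->q4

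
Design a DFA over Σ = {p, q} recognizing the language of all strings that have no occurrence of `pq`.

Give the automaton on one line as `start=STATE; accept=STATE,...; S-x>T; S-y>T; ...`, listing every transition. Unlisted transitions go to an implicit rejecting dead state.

This is the complement of 'contains `pq`'. Use the same substring-matching states — S0 through S2 holding how much of `pq` has just been matched — but flip the accepting set: everything except the trap S2 accepts.
        p   q  
>* S0   S1  S0 
 * S1   S1  S2 
   S2   S2  S2 
(> = start, * = accepting)

start=S0; accept=S0,S1; S0-p>S1; S0-q>S0; S1-p>S1; S1-q>S2; S2-p>S2; S2-q>S2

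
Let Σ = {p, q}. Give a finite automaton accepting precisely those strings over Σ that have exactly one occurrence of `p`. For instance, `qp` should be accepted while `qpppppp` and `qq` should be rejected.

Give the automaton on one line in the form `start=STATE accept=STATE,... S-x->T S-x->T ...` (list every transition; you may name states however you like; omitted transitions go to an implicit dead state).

start=A accept=B A-p->B A-q->A B-p->C B-q->B C-p->C C-q->C

Only the number of `p`s matters, and only up to 2. Make a chain A → B → C advanced by each `p` (with C absorbing); every other symbol self-loops. The accepting set is {B}.
3 states suffice.
       p  q 
>  A   B  A 
 * B   C  B 
   C   C  C 
(> = start, * = accepting)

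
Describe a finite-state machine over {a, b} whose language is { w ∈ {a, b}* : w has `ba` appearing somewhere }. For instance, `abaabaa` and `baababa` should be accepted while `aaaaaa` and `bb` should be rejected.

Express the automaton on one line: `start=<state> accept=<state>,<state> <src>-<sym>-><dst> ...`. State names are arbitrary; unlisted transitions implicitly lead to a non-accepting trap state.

Track how much of `ba` has been matched so far: state S0 is no progress, S2 is the absorbing accept state reached once `ba` has occurred. Intermediate states record partial matches; on a mismatch, fall back to the longest reusable overlap.
With 3 states:
        a   b  
>  S0   S0  S1 
   S1   S2  S1 
 * S2   S2  S2 
(> = start, * = accepting)

start=S0 accept=S2 S0-a->S0 S0-b->S1 S1-a->S2 S1-b->S1 S2-a->S2 S2-b->S2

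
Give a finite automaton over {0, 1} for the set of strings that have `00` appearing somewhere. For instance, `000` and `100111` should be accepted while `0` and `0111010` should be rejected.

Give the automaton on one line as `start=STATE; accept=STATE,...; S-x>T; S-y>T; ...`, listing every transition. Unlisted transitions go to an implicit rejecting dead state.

start=s0; accept=s2; s0-0>s1; s0-1>s0; s1-0>s2; s1-1>s0; s2-0>s2; s2-1>s2

States s0..s1 record the length of the longest prefix of `00` that matches the current input suffix. Reaching s2 means `00` has been seen, and we stay there forever. Accept from s2.
With 3 states:
        0   1  
>  s0   s1  s0 
   s1   s2  s0 
 * s2   s2  s2 
(> = start, * = accepting)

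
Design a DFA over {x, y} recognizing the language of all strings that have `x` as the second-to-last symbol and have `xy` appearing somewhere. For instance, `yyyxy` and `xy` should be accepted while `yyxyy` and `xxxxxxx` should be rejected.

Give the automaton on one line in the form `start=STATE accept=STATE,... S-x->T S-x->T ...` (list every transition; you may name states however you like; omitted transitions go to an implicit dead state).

start=S0 accept=S4,S9 S0-x->S1 S0-y->S2 S1-x->S3 S1-y->S4 S2-x->S5 S2-y->S6 S3-x->S3 S3-y->S4 S4-x->S7 S4-y->S8 S5-x->S3 S5-y->S4 S6-x->S5 S6-y->S6 S7-x->S9 S7-y->S4 S8-x->S7 S8-y->S8 S9-x->S9 S9-y->S4

Handle the two conditions separately and then intersect. One (7 states) tracks the last 2 symbols read; the other (3 states) tracks whether and how much of `xy` has been seen. Each combined state is a pair, one component from each; accept when both components accept.
A 10-state machine:
        x   y  
>  S0   S1  S2 
   S1   S3  S4 
   S2   S5  S6 
   S3   S3  S4 
 * S4   S7  S8 
   S5   S3  S4 
   S6   S5  S6 
   S7   S9  S4 
   S8   S7  S8 
 * S9   S9  S4 
(> = start, * = accepting)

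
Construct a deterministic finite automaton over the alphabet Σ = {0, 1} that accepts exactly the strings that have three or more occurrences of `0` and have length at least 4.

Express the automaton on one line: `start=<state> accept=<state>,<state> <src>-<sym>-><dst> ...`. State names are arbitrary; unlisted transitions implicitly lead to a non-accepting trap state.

start=S0 accept=S7 S0-0->S1 S0-1->S2 S1-0->S3 S1-1->S4 S2-0->S4 S2-1->S2 S3-0->S5 S3-1->S6 S4-0->S6 S4-1->S4 S5-0->S7 S5-1->S7 S6-0->S7 S6-1->S6 S7-0->S7 S7-1->S7

Run two small machines in parallel and take their product. One (5 states) tracks the count of `0`s, saturating at 4; the other (6 states) tracks the input length, saturating at 5. Each combined state is a pair, one component from each; accept when both components accept. After merging equivalent states the machine shrinks.
An 8-state machine:
        0   1  
>  S0   S1  S2 
   S1   S3  S4 
   S2   S4  S2 
   S3   S5  S6 
   S4   S6  S4 
   S5   S7  S7 
   S6   S7  S6 
 * S7   S7  S7 
(> = start, * = accepting)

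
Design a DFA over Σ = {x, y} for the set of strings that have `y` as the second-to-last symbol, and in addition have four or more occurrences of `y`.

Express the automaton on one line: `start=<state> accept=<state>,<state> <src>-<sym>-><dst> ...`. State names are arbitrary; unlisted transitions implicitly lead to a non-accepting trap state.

start=q0 accept=q14,q17,q18,q21 q0-x->q1 q0-y->q2 q1-x->q3 q1-y->q4 q2-x->q5 q2-y->q6 q3-x->q3 q3-y->q4 q4-x->q5 q4-y->q6 q5-x->q7 q5-y->q8 q6-x->q9 q6-y->q10 q7-x->q7 q7-y->q8 q8-x->q9 q8-y->q10 q9-x->q11 q9-y->q12 q10-x->q13 q10-y->q14 q11-x->q11 q11-y->q12 q12-x->q13 q12-y->q14 q13-x->q15 q13-y->q16 q14-x->q17 q14-y->q18 q15-x->q15 q15-y->q16 q16-x->q17 q16-y->q18 q17-x->q19 q17-y->q20 q18-x->q21 q18-y->q18 q19-x->q19 q19-y->q20 q20-x->q21 q20-y->q18 q21-x->q22 q21-y->q20 q22-x->q22 q22-y->q20

Handle the two conditions separately and then intersect. The first has 7 states tracking the last 2 symbols read; the second has 6 states tracking the count of `y`s, saturating at 5. A product state is a pair (one from each), accepting exactly when both do.
          x    y  
>  q0     q1   q2 
   q1     q3   q4 
   q2     q5   q6 
   q3     q3   q4 
   q4     q5   q6 
   q5     q7   q8 
   q6     q9  q10 
   q7     q7   q8 
   q8     q9  q10 
   q9    q11  q12 
   q10   q13  q14 
   q11   q11  q12 
   q12   q13  q14 
   q13   q15  q16 
 * q14   q17  q18 
   q15   q15  q16 
   q16   q17  q18 
 * q17   q19  q20 
 * q18   q21  q18 
   q19   q19  q20 
   q20   q21  q18 
 * q21   q22  q20 
   q22   q22  q20 
(> = start, * = accepting)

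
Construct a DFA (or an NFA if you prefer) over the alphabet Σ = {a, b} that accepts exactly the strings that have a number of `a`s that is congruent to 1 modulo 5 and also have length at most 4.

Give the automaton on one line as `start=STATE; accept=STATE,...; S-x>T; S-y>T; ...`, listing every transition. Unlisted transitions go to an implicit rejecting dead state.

start=S0; accept=S1,S4,S8,S13; S0-a>S1; S0-b>S2; S1-a>S3; S1-b>S4; S2-a>S4; S2-b>S5; S3-a>S6; S3-b>S7; S4-a>S7; S4-b>S8; S5-a>S8; S5-b>S9; S6-a>S10; S6-b>S11; S7-a>S11; S7-b>S12; S8-a>S12; S8-b>S13; S9-a>S13; S9-b>S14; S10-a>S15; S10-b>S16; S11-a>S16; S11-b>S17; S12-a>S17; S12-b>S18; S13-a>S18; S13-b>S19; S14-a>S19; S14-b>S15; S15-a>S19; S15-b>S15; S16-a>S15; S16-b>S16; S17-a>S16; S17-b>S17; S18-a>S17; S18-b>S18; S19-a>S18; S19-b>S19

Run two small machines in parallel and take their product. The first has 5 states tracking the count of `a`s modulo 5; the second has 6 states tracking the input length, saturating at 5. A product state is a pair (one from each), accepting exactly when both do.
          a    b  
>  S0     S1   S2 
 * S1     S3   S4 
   S2     S4   S5 
   S3     S6   S7 
 * S4     S7   S8 
   S5     S8   S9 
   S6    S10  S11 
   S7    S11  S12 
 * S8    S12  S13 
   S9    S13  S14 
   S10   S15  S16 
   S11   S16  S17 
   S12   S17  S18 
 * S13   S18  S19 
   S14   S19  S15 
   S15   S19  S15 
   S16   S15  S16 
   S17   S16  S17 
   S18   S17  S18 
   S19   S18  S19 
(> = start, * = accepting)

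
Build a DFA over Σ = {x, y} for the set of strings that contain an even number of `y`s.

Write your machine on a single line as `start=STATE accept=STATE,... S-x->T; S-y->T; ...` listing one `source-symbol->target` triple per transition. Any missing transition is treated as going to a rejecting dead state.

Keep the running count of `y`s modulo 2: each `y` advances along the cycle q0 → q1 → q0 while other symbols loop. Accept at q0.
With 2 states:
        x   y  
>* q0   q0  q1 
   q1   q1  q0 
(> = start, * = accepting)

start=q0; accept=q0; q0-x->q0; q0-y->q1; q1-x->q1; q1-y->q0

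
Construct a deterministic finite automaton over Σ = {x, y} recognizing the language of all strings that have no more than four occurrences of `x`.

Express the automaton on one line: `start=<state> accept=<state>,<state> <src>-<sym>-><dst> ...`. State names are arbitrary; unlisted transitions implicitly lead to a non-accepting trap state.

Only the number of `x`s matters, and only up to 5. Make a chain s0 → s1 → s2 → s3 → s4 → s5 advanced by each `x` (with s5 absorbing); every other symbol self-loops. The accepting set is {s0, s1, s2, s3, s4}.
With 6 states:
        x   y  
>* s0   s1  s0 
 * s1   s2  s1 
 * s2   s3  s2 
 * s3   s4  s3 
 * s4   s5  s4 
   s5   s5  s5 
(> = start, * = accepting)

start=s0 accept=s0,s1,s2,s3,s4 s0-x->s1 s0-y->s0 s1-x->s2 s1-y->s1 s2-x->s3 s2-y->s2 s3-x->s4 s3-y->s3 s4-x->s5 s4-y->s4 s5-x->s5 s5-y->s5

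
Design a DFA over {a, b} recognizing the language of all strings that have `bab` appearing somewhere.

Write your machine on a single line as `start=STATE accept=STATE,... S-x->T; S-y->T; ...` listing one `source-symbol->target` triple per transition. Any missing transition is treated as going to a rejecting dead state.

start=q0; accept=q3; q0-a->q0; q0-b->q1; q1-a->q2; q1-b->q1; q2-a->q0; q2-b->q3; q3-a->q3; q3-b->q3

States q0..q2 record the length of the longest prefix of `bab` that matches the current input suffix. Reaching q3 means `bab` has been seen, and we stay there forever. Accept from q3.
4 states suffice.
        a   b  
>  q0   q0  q1 
   q1   q2  q1 
   q2   q0  q3 
 * q3   q3  q3 
(> = start, * = accepting)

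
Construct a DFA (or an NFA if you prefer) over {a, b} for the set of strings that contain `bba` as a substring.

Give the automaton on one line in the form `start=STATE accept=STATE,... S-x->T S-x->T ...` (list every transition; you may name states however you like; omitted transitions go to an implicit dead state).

Track how much of `bba` has been matched so far: state s0 is no progress, s3 is the absorbing accept state reached once `bba` has occurred. Intermediate states record partial matches; on a mismatch, fall back to the longest reusable overlap.
With 4 states:
        a   b  
>  s0   s0  s1 
   s1   s0  s2 
   s2   s3  s2 
 * s3   s3  s3 
(> = start, * = accepting)

start=s0 accept=s3 s0-a->s0 s0-b->s1 s1-a->s0 s1-b->s2 s2-a->s3 s2-b->s2 s3-a->s3 s3-b->s3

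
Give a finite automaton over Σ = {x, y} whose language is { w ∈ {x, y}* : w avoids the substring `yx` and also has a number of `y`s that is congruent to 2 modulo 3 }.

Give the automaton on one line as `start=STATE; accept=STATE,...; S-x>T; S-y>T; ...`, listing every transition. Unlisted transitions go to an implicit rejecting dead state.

start=q0; accept=q3; q0-x>q0; q0-y>q1; q1-x>q2; q1-y>q3; q2-x>q2; q2-y>q4; q3-x>q4; q3-y>q5; q4-x>q4; q4-y>q6; q5-x>q6; q5-y>q1; q6-x>q6; q6-y>q2

Handle the two conditions separately and then intersect. One (3 states) tracks partial matches of the forbidden pattern `yx`; the other (3 states) tracks the count of `y`s modulo 3. Each combined state is a pair, one component from each; accept when both components accept.
With 7 states:
        x   y  
>  q0   q0  q1 
   q1   q2  q3 
   q2   q2  q4 
 * q3   q4  q5 
   q4   q4  q6 
   q5   q6  q1 
   q6   q6  q2 
(> = start, * = accepting)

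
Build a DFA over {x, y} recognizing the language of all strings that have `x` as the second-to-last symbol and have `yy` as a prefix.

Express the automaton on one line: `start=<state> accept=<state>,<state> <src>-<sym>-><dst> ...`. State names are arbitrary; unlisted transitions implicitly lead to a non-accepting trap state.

start=q0 accept=q9,q10 q0-x->q1 q0-y->q2 q1-x->q3 q1-y->q4 q2-x->q5 q2-y->q6 q3-x->q3 q3-y->q4 q4-x->q5 q4-y->q7 q5-x->q3 q5-y->q4 q6-x->q8 q6-y->q6 q7-x->q5 q7-y->q7 q8-x->q9 q8-y->q10 q9-x->q9 q9-y->q10 q10-x->q8 q10-y->q6

Build one automaton per condition and run them in lockstep. One (7 states) tracks the last 2 symbols read; the other (4 states) tracks whether the input so far still matches the prefix `yy`. Each combined state is a pair, one component from each; accept when both components accept.
With 11 states:
          x    y  
>  q0     q1   q2 
   q1     q3   q4 
   q2     q5   q6 
   q3     q3   q4 
   q4     q5   q7 
   q5     q3   q4 
   q6     q8   q6 
   q7     q5   q7 
   q8     q9  q10 
 * q9     q9  q10 
 * q10    q8   q6 
(> = start, * = accepting)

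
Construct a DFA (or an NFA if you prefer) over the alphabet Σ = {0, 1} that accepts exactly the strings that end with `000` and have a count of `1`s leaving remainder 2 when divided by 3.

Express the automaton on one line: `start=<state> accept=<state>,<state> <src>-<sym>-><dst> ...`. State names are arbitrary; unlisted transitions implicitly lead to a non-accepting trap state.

Run two small machines in parallel and take their product. One (4 states) tracks how much of the suffix `000` has currently been matched; the other (3 states) tracks the count of `1`s modulo 3. Each combined state is a pair, one component from each; accept when both components accept.
With 12 states:
          0    1  
>  q0     q1   q2 
   q1     q3   q2 
   q2     q4   q5 
   q3     q6   q2 
   q4     q7   q5 
   q5     q8   q0 
   q6     q6   q2 
   q7     q9   q5 
   q8    q10   q0 
   q9     q9   q5 
   q10   q11   q0 
 * q11   q11   q0 
(> = start, * = accepting)

start=q0 accept=q11 q0-0->q1 q0-1->q2 q1-0->q3 q1-1->q2 q2-0->q4 q2-1->q5 q3-0->q6 q3-1->q2 q4-0->q7 q4-1->q5 q5-0->q8 q5-1->q0 q6-0->q6 q6-1->q2 q7-0->q9 q7-1->q5 q8-0->q10 q8-1->q0 q9-0->q9 q9-1->q5 q10-0->q11 q10-1->q0 q11-0->q11 q11-1->q0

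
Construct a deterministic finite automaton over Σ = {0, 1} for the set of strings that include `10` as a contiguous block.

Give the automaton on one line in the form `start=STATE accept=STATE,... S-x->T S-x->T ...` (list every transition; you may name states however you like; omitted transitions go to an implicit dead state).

States q0..q1 record the length of the longest prefix of `10` that matches the current input suffix. Reaching q2 means `10` has been seen, and we stay there forever. Accept from q2.
3 states suffice.
        0   1  
>  q0   q0  q1 
   q1   q2  q1 
 * q2   q2  q2 
(> = start, * = accepting)

start=q0 accept=q2 q0-0->q0 q0-1->q1 q1-0->q2 q1-1->q1 q2-0->q2 q2-1->q2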